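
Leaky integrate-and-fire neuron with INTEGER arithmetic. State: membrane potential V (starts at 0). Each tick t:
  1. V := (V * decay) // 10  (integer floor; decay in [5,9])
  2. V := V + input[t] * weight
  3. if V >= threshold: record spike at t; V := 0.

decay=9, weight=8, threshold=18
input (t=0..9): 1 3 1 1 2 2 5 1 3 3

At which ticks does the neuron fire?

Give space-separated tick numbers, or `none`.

Answer: 1 4 6 8 9

Derivation:
t=0: input=1 -> V=8
t=1: input=3 -> V=0 FIRE
t=2: input=1 -> V=8
t=3: input=1 -> V=15
t=4: input=2 -> V=0 FIRE
t=5: input=2 -> V=16
t=6: input=5 -> V=0 FIRE
t=7: input=1 -> V=8
t=8: input=3 -> V=0 FIRE
t=9: input=3 -> V=0 FIRE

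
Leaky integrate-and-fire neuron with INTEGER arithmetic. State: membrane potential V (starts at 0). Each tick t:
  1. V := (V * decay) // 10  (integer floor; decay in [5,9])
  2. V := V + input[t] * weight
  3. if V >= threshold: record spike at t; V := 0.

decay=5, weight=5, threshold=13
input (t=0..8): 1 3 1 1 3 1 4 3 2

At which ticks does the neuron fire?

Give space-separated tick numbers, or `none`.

t=0: input=1 -> V=5
t=1: input=3 -> V=0 FIRE
t=2: input=1 -> V=5
t=3: input=1 -> V=7
t=4: input=3 -> V=0 FIRE
t=5: input=1 -> V=5
t=6: input=4 -> V=0 FIRE
t=7: input=3 -> V=0 FIRE
t=8: input=2 -> V=10

Answer: 1 4 6 7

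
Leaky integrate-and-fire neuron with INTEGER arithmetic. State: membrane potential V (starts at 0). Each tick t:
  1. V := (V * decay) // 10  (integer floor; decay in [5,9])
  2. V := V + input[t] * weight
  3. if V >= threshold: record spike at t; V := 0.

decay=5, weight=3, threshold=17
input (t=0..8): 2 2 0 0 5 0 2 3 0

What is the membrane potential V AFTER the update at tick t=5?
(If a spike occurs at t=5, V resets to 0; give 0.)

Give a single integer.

Answer: 8

Derivation:
t=0: input=2 -> V=6
t=1: input=2 -> V=9
t=2: input=0 -> V=4
t=3: input=0 -> V=2
t=4: input=5 -> V=16
t=5: input=0 -> V=8
t=6: input=2 -> V=10
t=7: input=3 -> V=14
t=8: input=0 -> V=7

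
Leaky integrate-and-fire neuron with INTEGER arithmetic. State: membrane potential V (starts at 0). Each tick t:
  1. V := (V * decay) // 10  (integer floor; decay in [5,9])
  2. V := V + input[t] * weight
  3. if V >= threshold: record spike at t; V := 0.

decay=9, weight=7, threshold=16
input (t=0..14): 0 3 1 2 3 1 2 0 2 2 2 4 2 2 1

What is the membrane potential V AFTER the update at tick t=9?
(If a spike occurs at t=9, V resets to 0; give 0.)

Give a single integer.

Answer: 0

Derivation:
t=0: input=0 -> V=0
t=1: input=3 -> V=0 FIRE
t=2: input=1 -> V=7
t=3: input=2 -> V=0 FIRE
t=4: input=3 -> V=0 FIRE
t=5: input=1 -> V=7
t=6: input=2 -> V=0 FIRE
t=7: input=0 -> V=0
t=8: input=2 -> V=14
t=9: input=2 -> V=0 FIRE
t=10: input=2 -> V=14
t=11: input=4 -> V=0 FIRE
t=12: input=2 -> V=14
t=13: input=2 -> V=0 FIRE
t=14: input=1 -> V=7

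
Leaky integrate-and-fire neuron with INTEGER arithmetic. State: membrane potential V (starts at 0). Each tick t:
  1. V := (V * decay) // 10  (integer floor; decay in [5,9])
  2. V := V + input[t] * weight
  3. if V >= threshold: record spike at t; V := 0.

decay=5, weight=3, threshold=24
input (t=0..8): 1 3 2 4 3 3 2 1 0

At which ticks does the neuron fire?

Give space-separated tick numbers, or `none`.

Answer: none

Derivation:
t=0: input=1 -> V=3
t=1: input=3 -> V=10
t=2: input=2 -> V=11
t=3: input=4 -> V=17
t=4: input=3 -> V=17
t=5: input=3 -> V=17
t=6: input=2 -> V=14
t=7: input=1 -> V=10
t=8: input=0 -> V=5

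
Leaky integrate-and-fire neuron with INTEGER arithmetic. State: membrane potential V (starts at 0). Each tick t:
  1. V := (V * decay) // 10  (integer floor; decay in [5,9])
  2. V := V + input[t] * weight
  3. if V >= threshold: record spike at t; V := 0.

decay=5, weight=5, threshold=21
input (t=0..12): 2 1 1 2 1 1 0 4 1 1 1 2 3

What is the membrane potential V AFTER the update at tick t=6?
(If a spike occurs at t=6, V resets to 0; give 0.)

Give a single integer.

Answer: 5

Derivation:
t=0: input=2 -> V=10
t=1: input=1 -> V=10
t=2: input=1 -> V=10
t=3: input=2 -> V=15
t=4: input=1 -> V=12
t=5: input=1 -> V=11
t=6: input=0 -> V=5
t=7: input=4 -> V=0 FIRE
t=8: input=1 -> V=5
t=9: input=1 -> V=7
t=10: input=1 -> V=8
t=11: input=2 -> V=14
t=12: input=3 -> V=0 FIRE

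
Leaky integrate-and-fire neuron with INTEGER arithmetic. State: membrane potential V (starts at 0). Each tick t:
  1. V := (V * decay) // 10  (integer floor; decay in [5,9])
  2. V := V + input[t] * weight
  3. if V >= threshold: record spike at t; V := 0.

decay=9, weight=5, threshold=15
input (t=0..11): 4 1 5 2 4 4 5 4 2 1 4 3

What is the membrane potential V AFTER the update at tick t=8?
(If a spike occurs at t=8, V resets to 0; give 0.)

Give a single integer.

t=0: input=4 -> V=0 FIRE
t=1: input=1 -> V=5
t=2: input=5 -> V=0 FIRE
t=3: input=2 -> V=10
t=4: input=4 -> V=0 FIRE
t=5: input=4 -> V=0 FIRE
t=6: input=5 -> V=0 FIRE
t=7: input=4 -> V=0 FIRE
t=8: input=2 -> V=10
t=9: input=1 -> V=14
t=10: input=4 -> V=0 FIRE
t=11: input=3 -> V=0 FIRE

Answer: 10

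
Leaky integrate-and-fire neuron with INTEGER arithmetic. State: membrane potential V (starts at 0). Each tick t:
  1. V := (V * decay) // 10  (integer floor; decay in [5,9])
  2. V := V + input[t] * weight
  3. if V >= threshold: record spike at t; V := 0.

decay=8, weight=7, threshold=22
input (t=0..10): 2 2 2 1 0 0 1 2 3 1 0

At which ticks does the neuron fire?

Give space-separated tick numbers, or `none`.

t=0: input=2 -> V=14
t=1: input=2 -> V=0 FIRE
t=2: input=2 -> V=14
t=3: input=1 -> V=18
t=4: input=0 -> V=14
t=5: input=0 -> V=11
t=6: input=1 -> V=15
t=7: input=2 -> V=0 FIRE
t=8: input=3 -> V=21
t=9: input=1 -> V=0 FIRE
t=10: input=0 -> V=0

Answer: 1 7 9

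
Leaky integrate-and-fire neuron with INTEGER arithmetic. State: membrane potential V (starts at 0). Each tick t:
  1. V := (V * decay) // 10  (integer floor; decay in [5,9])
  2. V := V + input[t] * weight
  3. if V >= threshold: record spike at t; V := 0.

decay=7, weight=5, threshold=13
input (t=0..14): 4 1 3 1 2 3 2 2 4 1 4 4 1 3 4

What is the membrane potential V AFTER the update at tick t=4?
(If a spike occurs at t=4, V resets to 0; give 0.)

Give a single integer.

t=0: input=4 -> V=0 FIRE
t=1: input=1 -> V=5
t=2: input=3 -> V=0 FIRE
t=3: input=1 -> V=5
t=4: input=2 -> V=0 FIRE
t=5: input=3 -> V=0 FIRE
t=6: input=2 -> V=10
t=7: input=2 -> V=0 FIRE
t=8: input=4 -> V=0 FIRE
t=9: input=1 -> V=5
t=10: input=4 -> V=0 FIRE
t=11: input=4 -> V=0 FIRE
t=12: input=1 -> V=5
t=13: input=3 -> V=0 FIRE
t=14: input=4 -> V=0 FIRE

Answer: 0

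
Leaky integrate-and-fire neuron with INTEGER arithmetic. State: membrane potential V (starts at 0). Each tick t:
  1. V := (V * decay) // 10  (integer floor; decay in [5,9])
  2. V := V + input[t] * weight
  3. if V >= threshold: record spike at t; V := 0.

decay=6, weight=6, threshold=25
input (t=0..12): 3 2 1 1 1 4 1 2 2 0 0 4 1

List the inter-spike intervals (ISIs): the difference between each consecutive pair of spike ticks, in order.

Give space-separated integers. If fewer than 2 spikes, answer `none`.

t=0: input=3 -> V=18
t=1: input=2 -> V=22
t=2: input=1 -> V=19
t=3: input=1 -> V=17
t=4: input=1 -> V=16
t=5: input=4 -> V=0 FIRE
t=6: input=1 -> V=6
t=7: input=2 -> V=15
t=8: input=2 -> V=21
t=9: input=0 -> V=12
t=10: input=0 -> V=7
t=11: input=4 -> V=0 FIRE
t=12: input=1 -> V=6

Answer: 6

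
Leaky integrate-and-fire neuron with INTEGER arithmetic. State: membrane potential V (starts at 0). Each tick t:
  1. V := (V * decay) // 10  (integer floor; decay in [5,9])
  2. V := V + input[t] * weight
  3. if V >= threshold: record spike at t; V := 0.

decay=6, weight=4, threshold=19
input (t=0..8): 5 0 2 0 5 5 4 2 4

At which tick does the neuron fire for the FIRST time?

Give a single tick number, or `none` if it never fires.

Answer: 0

Derivation:
t=0: input=5 -> V=0 FIRE
t=1: input=0 -> V=0
t=2: input=2 -> V=8
t=3: input=0 -> V=4
t=4: input=5 -> V=0 FIRE
t=5: input=5 -> V=0 FIRE
t=6: input=4 -> V=16
t=7: input=2 -> V=17
t=8: input=4 -> V=0 FIRE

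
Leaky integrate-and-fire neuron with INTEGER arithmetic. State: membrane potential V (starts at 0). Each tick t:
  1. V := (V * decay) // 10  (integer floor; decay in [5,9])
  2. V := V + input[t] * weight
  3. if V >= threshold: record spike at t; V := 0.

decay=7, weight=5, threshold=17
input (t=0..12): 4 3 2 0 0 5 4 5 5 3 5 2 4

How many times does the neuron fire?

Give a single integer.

t=0: input=4 -> V=0 FIRE
t=1: input=3 -> V=15
t=2: input=2 -> V=0 FIRE
t=3: input=0 -> V=0
t=4: input=0 -> V=0
t=5: input=5 -> V=0 FIRE
t=6: input=4 -> V=0 FIRE
t=7: input=5 -> V=0 FIRE
t=8: input=5 -> V=0 FIRE
t=9: input=3 -> V=15
t=10: input=5 -> V=0 FIRE
t=11: input=2 -> V=10
t=12: input=4 -> V=0 FIRE

Answer: 8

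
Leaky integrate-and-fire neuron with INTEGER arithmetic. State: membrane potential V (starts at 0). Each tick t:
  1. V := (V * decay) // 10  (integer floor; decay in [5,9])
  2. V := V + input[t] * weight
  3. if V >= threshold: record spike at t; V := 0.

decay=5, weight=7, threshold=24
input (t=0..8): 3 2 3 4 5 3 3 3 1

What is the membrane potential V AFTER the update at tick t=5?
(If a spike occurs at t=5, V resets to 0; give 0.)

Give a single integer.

t=0: input=3 -> V=21
t=1: input=2 -> V=0 FIRE
t=2: input=3 -> V=21
t=3: input=4 -> V=0 FIRE
t=4: input=5 -> V=0 FIRE
t=5: input=3 -> V=21
t=6: input=3 -> V=0 FIRE
t=7: input=3 -> V=21
t=8: input=1 -> V=17

Answer: 21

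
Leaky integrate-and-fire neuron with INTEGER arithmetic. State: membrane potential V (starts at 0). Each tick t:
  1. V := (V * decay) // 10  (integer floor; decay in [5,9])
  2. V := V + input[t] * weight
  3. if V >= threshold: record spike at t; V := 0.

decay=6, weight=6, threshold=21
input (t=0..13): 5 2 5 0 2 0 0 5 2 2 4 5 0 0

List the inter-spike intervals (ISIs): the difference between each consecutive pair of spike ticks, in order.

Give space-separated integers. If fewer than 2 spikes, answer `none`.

t=0: input=5 -> V=0 FIRE
t=1: input=2 -> V=12
t=2: input=5 -> V=0 FIRE
t=3: input=0 -> V=0
t=4: input=2 -> V=12
t=5: input=0 -> V=7
t=6: input=0 -> V=4
t=7: input=5 -> V=0 FIRE
t=8: input=2 -> V=12
t=9: input=2 -> V=19
t=10: input=4 -> V=0 FIRE
t=11: input=5 -> V=0 FIRE
t=12: input=0 -> V=0
t=13: input=0 -> V=0

Answer: 2 5 3 1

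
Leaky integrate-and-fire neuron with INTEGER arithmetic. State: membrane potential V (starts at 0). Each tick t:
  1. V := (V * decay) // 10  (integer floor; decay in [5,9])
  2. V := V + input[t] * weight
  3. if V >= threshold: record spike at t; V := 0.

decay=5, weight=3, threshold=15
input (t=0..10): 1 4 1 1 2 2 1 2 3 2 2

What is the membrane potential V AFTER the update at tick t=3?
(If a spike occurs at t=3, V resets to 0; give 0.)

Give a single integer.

t=0: input=1 -> V=3
t=1: input=4 -> V=13
t=2: input=1 -> V=9
t=3: input=1 -> V=7
t=4: input=2 -> V=9
t=5: input=2 -> V=10
t=6: input=1 -> V=8
t=7: input=2 -> V=10
t=8: input=3 -> V=14
t=9: input=2 -> V=13
t=10: input=2 -> V=12

Answer: 7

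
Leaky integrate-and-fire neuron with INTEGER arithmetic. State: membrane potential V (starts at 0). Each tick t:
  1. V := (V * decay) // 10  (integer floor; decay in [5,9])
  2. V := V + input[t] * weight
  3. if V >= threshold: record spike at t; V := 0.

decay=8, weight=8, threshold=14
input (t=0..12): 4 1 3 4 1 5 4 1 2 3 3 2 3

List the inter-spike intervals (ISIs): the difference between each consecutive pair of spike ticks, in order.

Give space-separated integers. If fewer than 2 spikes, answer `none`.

Answer: 2 1 2 1 2 1 1 1 1

Derivation:
t=0: input=4 -> V=0 FIRE
t=1: input=1 -> V=8
t=2: input=3 -> V=0 FIRE
t=3: input=4 -> V=0 FIRE
t=4: input=1 -> V=8
t=5: input=5 -> V=0 FIRE
t=6: input=4 -> V=0 FIRE
t=7: input=1 -> V=8
t=8: input=2 -> V=0 FIRE
t=9: input=3 -> V=0 FIRE
t=10: input=3 -> V=0 FIRE
t=11: input=2 -> V=0 FIRE
t=12: input=3 -> V=0 FIRE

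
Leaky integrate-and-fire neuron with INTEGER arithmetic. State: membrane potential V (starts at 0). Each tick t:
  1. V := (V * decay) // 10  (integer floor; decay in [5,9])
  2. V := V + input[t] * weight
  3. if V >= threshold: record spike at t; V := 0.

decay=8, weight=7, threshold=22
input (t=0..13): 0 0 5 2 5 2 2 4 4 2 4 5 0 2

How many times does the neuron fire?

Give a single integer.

t=0: input=0 -> V=0
t=1: input=0 -> V=0
t=2: input=5 -> V=0 FIRE
t=3: input=2 -> V=14
t=4: input=5 -> V=0 FIRE
t=5: input=2 -> V=14
t=6: input=2 -> V=0 FIRE
t=7: input=4 -> V=0 FIRE
t=8: input=4 -> V=0 FIRE
t=9: input=2 -> V=14
t=10: input=4 -> V=0 FIRE
t=11: input=5 -> V=0 FIRE
t=12: input=0 -> V=0
t=13: input=2 -> V=14

Answer: 7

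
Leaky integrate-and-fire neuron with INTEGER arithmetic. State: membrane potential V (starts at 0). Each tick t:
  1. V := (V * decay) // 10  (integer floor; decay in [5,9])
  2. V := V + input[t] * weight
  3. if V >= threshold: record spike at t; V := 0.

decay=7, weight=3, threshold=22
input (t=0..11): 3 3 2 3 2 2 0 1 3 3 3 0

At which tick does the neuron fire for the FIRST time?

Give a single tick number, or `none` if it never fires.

t=0: input=3 -> V=9
t=1: input=3 -> V=15
t=2: input=2 -> V=16
t=3: input=3 -> V=20
t=4: input=2 -> V=20
t=5: input=2 -> V=20
t=6: input=0 -> V=14
t=7: input=1 -> V=12
t=8: input=3 -> V=17
t=9: input=3 -> V=20
t=10: input=3 -> V=0 FIRE
t=11: input=0 -> V=0

Answer: 10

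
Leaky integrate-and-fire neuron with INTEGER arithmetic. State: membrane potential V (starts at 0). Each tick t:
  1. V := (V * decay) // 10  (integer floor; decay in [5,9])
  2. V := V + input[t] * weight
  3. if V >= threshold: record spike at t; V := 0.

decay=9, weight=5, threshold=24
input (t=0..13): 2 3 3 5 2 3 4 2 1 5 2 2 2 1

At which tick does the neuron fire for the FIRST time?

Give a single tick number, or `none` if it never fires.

Answer: 1

Derivation:
t=0: input=2 -> V=10
t=1: input=3 -> V=0 FIRE
t=2: input=3 -> V=15
t=3: input=5 -> V=0 FIRE
t=4: input=2 -> V=10
t=5: input=3 -> V=0 FIRE
t=6: input=4 -> V=20
t=7: input=2 -> V=0 FIRE
t=8: input=1 -> V=5
t=9: input=5 -> V=0 FIRE
t=10: input=2 -> V=10
t=11: input=2 -> V=19
t=12: input=2 -> V=0 FIRE
t=13: input=1 -> V=5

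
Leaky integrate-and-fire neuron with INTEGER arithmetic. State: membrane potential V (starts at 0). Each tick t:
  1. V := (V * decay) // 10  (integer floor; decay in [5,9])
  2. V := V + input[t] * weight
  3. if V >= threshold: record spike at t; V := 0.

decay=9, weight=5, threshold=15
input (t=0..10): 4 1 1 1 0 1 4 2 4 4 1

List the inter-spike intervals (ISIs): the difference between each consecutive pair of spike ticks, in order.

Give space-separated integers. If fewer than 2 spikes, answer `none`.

Answer: 6 2 1

Derivation:
t=0: input=4 -> V=0 FIRE
t=1: input=1 -> V=5
t=2: input=1 -> V=9
t=3: input=1 -> V=13
t=4: input=0 -> V=11
t=5: input=1 -> V=14
t=6: input=4 -> V=0 FIRE
t=7: input=2 -> V=10
t=8: input=4 -> V=0 FIRE
t=9: input=4 -> V=0 FIRE
t=10: input=1 -> V=5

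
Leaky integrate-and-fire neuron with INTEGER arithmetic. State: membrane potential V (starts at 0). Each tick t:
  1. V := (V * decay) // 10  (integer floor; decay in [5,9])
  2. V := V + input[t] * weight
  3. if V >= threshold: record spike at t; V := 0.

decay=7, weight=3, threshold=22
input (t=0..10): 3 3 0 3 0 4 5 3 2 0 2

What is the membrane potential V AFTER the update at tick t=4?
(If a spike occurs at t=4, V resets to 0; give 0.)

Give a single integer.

t=0: input=3 -> V=9
t=1: input=3 -> V=15
t=2: input=0 -> V=10
t=3: input=3 -> V=16
t=4: input=0 -> V=11
t=5: input=4 -> V=19
t=6: input=5 -> V=0 FIRE
t=7: input=3 -> V=9
t=8: input=2 -> V=12
t=9: input=0 -> V=8
t=10: input=2 -> V=11

Answer: 11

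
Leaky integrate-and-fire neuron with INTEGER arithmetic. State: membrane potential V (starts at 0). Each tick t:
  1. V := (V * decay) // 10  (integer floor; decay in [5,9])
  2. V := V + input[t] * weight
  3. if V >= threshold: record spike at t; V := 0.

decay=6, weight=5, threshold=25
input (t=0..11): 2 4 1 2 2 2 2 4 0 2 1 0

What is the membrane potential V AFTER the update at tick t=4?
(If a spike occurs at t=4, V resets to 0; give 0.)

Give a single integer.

Answer: 17

Derivation:
t=0: input=2 -> V=10
t=1: input=4 -> V=0 FIRE
t=2: input=1 -> V=5
t=3: input=2 -> V=13
t=4: input=2 -> V=17
t=5: input=2 -> V=20
t=6: input=2 -> V=22
t=7: input=4 -> V=0 FIRE
t=8: input=0 -> V=0
t=9: input=2 -> V=10
t=10: input=1 -> V=11
t=11: input=0 -> V=6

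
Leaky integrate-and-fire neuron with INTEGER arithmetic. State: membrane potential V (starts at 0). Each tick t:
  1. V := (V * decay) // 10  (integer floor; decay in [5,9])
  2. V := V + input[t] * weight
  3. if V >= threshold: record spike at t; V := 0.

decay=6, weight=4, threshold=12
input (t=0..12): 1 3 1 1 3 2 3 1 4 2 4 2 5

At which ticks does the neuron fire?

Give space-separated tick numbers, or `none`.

t=0: input=1 -> V=4
t=1: input=3 -> V=0 FIRE
t=2: input=1 -> V=4
t=3: input=1 -> V=6
t=4: input=3 -> V=0 FIRE
t=5: input=2 -> V=8
t=6: input=3 -> V=0 FIRE
t=7: input=1 -> V=4
t=8: input=4 -> V=0 FIRE
t=9: input=2 -> V=8
t=10: input=4 -> V=0 FIRE
t=11: input=2 -> V=8
t=12: input=5 -> V=0 FIRE

Answer: 1 4 6 8 10 12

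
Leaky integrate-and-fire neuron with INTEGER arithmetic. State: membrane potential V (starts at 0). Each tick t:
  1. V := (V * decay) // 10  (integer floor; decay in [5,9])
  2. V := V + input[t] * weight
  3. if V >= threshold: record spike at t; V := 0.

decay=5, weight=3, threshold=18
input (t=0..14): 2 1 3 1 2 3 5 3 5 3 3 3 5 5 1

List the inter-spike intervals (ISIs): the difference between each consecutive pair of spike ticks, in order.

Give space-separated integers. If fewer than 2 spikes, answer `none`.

t=0: input=2 -> V=6
t=1: input=1 -> V=6
t=2: input=3 -> V=12
t=3: input=1 -> V=9
t=4: input=2 -> V=10
t=5: input=3 -> V=14
t=6: input=5 -> V=0 FIRE
t=7: input=3 -> V=9
t=8: input=5 -> V=0 FIRE
t=9: input=3 -> V=9
t=10: input=3 -> V=13
t=11: input=3 -> V=15
t=12: input=5 -> V=0 FIRE
t=13: input=5 -> V=15
t=14: input=1 -> V=10

Answer: 2 4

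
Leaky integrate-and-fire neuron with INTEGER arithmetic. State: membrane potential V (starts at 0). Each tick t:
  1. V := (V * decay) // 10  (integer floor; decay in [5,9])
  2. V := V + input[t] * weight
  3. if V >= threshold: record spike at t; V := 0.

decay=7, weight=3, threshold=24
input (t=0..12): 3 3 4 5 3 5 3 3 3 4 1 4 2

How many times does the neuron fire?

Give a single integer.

t=0: input=3 -> V=9
t=1: input=3 -> V=15
t=2: input=4 -> V=22
t=3: input=5 -> V=0 FIRE
t=4: input=3 -> V=9
t=5: input=5 -> V=21
t=6: input=3 -> V=23
t=7: input=3 -> V=0 FIRE
t=8: input=3 -> V=9
t=9: input=4 -> V=18
t=10: input=1 -> V=15
t=11: input=4 -> V=22
t=12: input=2 -> V=21

Answer: 2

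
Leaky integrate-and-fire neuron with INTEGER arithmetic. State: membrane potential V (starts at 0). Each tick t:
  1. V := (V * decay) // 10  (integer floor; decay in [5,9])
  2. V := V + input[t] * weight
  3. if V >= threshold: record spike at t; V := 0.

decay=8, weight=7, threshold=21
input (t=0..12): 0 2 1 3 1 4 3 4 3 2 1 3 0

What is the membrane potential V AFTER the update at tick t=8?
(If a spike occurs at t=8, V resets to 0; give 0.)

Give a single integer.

Answer: 0

Derivation:
t=0: input=0 -> V=0
t=1: input=2 -> V=14
t=2: input=1 -> V=18
t=3: input=3 -> V=0 FIRE
t=4: input=1 -> V=7
t=5: input=4 -> V=0 FIRE
t=6: input=3 -> V=0 FIRE
t=7: input=4 -> V=0 FIRE
t=8: input=3 -> V=0 FIRE
t=9: input=2 -> V=14
t=10: input=1 -> V=18
t=11: input=3 -> V=0 FIRE
t=12: input=0 -> V=0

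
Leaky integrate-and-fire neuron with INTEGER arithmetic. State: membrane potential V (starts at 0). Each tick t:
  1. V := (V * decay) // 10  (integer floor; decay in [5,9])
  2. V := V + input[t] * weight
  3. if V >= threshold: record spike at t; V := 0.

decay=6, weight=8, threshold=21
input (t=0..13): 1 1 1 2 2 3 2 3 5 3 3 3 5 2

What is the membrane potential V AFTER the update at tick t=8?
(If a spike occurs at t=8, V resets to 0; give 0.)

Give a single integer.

Answer: 0

Derivation:
t=0: input=1 -> V=8
t=1: input=1 -> V=12
t=2: input=1 -> V=15
t=3: input=2 -> V=0 FIRE
t=4: input=2 -> V=16
t=5: input=3 -> V=0 FIRE
t=6: input=2 -> V=16
t=7: input=3 -> V=0 FIRE
t=8: input=5 -> V=0 FIRE
t=9: input=3 -> V=0 FIRE
t=10: input=3 -> V=0 FIRE
t=11: input=3 -> V=0 FIRE
t=12: input=5 -> V=0 FIRE
t=13: input=2 -> V=16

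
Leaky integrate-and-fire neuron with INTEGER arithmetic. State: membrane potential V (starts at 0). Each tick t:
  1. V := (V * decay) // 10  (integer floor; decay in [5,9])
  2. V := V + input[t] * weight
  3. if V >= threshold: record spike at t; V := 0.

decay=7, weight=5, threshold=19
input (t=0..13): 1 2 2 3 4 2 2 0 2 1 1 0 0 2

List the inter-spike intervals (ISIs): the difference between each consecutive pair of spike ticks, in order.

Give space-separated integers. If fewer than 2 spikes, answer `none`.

t=0: input=1 -> V=5
t=1: input=2 -> V=13
t=2: input=2 -> V=0 FIRE
t=3: input=3 -> V=15
t=4: input=4 -> V=0 FIRE
t=5: input=2 -> V=10
t=6: input=2 -> V=17
t=7: input=0 -> V=11
t=8: input=2 -> V=17
t=9: input=1 -> V=16
t=10: input=1 -> V=16
t=11: input=0 -> V=11
t=12: input=0 -> V=7
t=13: input=2 -> V=14

Answer: 2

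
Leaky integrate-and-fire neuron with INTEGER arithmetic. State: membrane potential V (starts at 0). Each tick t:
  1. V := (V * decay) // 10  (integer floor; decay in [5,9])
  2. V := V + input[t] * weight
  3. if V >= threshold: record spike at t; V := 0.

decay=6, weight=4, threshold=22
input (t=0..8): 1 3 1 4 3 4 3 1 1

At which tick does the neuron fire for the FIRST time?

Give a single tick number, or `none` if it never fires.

t=0: input=1 -> V=4
t=1: input=3 -> V=14
t=2: input=1 -> V=12
t=3: input=4 -> V=0 FIRE
t=4: input=3 -> V=12
t=5: input=4 -> V=0 FIRE
t=6: input=3 -> V=12
t=7: input=1 -> V=11
t=8: input=1 -> V=10

Answer: 3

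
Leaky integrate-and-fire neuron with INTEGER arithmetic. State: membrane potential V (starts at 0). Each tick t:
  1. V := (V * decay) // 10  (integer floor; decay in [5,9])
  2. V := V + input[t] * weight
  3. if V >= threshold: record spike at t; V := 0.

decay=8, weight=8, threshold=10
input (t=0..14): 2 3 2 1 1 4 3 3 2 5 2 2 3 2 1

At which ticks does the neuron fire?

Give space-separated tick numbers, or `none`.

Answer: 0 1 2 4 5 6 7 8 9 10 11 12 13

Derivation:
t=0: input=2 -> V=0 FIRE
t=1: input=3 -> V=0 FIRE
t=2: input=2 -> V=0 FIRE
t=3: input=1 -> V=8
t=4: input=1 -> V=0 FIRE
t=5: input=4 -> V=0 FIRE
t=6: input=3 -> V=0 FIRE
t=7: input=3 -> V=0 FIRE
t=8: input=2 -> V=0 FIRE
t=9: input=5 -> V=0 FIRE
t=10: input=2 -> V=0 FIRE
t=11: input=2 -> V=0 FIRE
t=12: input=3 -> V=0 FIRE
t=13: input=2 -> V=0 FIRE
t=14: input=1 -> V=8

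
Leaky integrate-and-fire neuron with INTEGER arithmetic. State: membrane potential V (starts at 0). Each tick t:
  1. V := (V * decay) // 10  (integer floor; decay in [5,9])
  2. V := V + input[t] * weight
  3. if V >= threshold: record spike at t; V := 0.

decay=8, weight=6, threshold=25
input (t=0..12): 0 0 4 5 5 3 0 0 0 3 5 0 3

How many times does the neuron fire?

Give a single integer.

Answer: 3

Derivation:
t=0: input=0 -> V=0
t=1: input=0 -> V=0
t=2: input=4 -> V=24
t=3: input=5 -> V=0 FIRE
t=4: input=5 -> V=0 FIRE
t=5: input=3 -> V=18
t=6: input=0 -> V=14
t=7: input=0 -> V=11
t=8: input=0 -> V=8
t=9: input=3 -> V=24
t=10: input=5 -> V=0 FIRE
t=11: input=0 -> V=0
t=12: input=3 -> V=18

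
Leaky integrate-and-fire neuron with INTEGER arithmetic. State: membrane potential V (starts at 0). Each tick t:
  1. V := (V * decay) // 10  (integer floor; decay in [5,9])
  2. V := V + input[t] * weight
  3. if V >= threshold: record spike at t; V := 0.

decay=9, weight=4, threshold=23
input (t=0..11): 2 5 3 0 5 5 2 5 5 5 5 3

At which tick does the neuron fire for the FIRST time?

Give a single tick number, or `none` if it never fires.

t=0: input=2 -> V=8
t=1: input=5 -> V=0 FIRE
t=2: input=3 -> V=12
t=3: input=0 -> V=10
t=4: input=5 -> V=0 FIRE
t=5: input=5 -> V=20
t=6: input=2 -> V=0 FIRE
t=7: input=5 -> V=20
t=8: input=5 -> V=0 FIRE
t=9: input=5 -> V=20
t=10: input=5 -> V=0 FIRE
t=11: input=3 -> V=12

Answer: 1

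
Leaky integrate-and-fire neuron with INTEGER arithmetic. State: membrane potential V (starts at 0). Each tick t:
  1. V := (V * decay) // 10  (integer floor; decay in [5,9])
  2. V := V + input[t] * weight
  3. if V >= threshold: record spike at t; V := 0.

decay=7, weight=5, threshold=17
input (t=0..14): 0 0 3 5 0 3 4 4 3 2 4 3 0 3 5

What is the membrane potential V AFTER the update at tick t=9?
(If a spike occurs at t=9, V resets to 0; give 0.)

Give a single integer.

t=0: input=0 -> V=0
t=1: input=0 -> V=0
t=2: input=3 -> V=15
t=3: input=5 -> V=0 FIRE
t=4: input=0 -> V=0
t=5: input=3 -> V=15
t=6: input=4 -> V=0 FIRE
t=7: input=4 -> V=0 FIRE
t=8: input=3 -> V=15
t=9: input=2 -> V=0 FIRE
t=10: input=4 -> V=0 FIRE
t=11: input=3 -> V=15
t=12: input=0 -> V=10
t=13: input=3 -> V=0 FIRE
t=14: input=5 -> V=0 FIRE

Answer: 0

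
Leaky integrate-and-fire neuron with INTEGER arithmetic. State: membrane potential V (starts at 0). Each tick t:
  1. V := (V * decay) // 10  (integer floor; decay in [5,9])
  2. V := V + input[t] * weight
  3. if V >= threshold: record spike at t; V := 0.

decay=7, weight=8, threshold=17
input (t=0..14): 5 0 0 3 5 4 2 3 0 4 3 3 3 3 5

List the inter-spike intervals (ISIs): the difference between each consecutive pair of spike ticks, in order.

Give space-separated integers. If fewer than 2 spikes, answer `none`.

t=0: input=5 -> V=0 FIRE
t=1: input=0 -> V=0
t=2: input=0 -> V=0
t=3: input=3 -> V=0 FIRE
t=4: input=5 -> V=0 FIRE
t=5: input=4 -> V=0 FIRE
t=6: input=2 -> V=16
t=7: input=3 -> V=0 FIRE
t=8: input=0 -> V=0
t=9: input=4 -> V=0 FIRE
t=10: input=3 -> V=0 FIRE
t=11: input=3 -> V=0 FIRE
t=12: input=3 -> V=0 FIRE
t=13: input=3 -> V=0 FIRE
t=14: input=5 -> V=0 FIRE

Answer: 3 1 1 2 2 1 1 1 1 1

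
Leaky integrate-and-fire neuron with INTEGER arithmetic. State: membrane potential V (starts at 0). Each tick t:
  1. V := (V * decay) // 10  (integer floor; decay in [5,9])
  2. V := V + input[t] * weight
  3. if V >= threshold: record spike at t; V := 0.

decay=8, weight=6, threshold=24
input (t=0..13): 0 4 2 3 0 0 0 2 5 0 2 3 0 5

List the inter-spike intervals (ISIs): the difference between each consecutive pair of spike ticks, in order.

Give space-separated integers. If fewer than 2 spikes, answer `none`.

Answer: 2 5 3 2

Derivation:
t=0: input=0 -> V=0
t=1: input=4 -> V=0 FIRE
t=2: input=2 -> V=12
t=3: input=3 -> V=0 FIRE
t=4: input=0 -> V=0
t=5: input=0 -> V=0
t=6: input=0 -> V=0
t=7: input=2 -> V=12
t=8: input=5 -> V=0 FIRE
t=9: input=0 -> V=0
t=10: input=2 -> V=12
t=11: input=3 -> V=0 FIRE
t=12: input=0 -> V=0
t=13: input=5 -> V=0 FIRE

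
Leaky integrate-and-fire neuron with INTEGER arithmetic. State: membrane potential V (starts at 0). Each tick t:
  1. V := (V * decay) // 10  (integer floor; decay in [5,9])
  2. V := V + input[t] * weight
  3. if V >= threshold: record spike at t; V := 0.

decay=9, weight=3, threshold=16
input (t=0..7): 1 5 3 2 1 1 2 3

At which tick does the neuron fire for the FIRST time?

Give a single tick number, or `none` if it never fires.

Answer: 1

Derivation:
t=0: input=1 -> V=3
t=1: input=5 -> V=0 FIRE
t=2: input=3 -> V=9
t=3: input=2 -> V=14
t=4: input=1 -> V=15
t=5: input=1 -> V=0 FIRE
t=6: input=2 -> V=6
t=7: input=3 -> V=14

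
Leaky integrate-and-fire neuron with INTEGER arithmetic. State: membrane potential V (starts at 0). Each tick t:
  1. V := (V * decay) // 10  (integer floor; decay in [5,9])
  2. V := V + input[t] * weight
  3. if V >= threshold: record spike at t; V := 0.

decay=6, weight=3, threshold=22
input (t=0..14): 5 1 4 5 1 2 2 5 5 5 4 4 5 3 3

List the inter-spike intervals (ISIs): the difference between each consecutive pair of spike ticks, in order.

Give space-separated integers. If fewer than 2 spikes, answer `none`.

t=0: input=5 -> V=15
t=1: input=1 -> V=12
t=2: input=4 -> V=19
t=3: input=5 -> V=0 FIRE
t=4: input=1 -> V=3
t=5: input=2 -> V=7
t=6: input=2 -> V=10
t=7: input=5 -> V=21
t=8: input=5 -> V=0 FIRE
t=9: input=5 -> V=15
t=10: input=4 -> V=21
t=11: input=4 -> V=0 FIRE
t=12: input=5 -> V=15
t=13: input=3 -> V=18
t=14: input=3 -> V=19

Answer: 5 3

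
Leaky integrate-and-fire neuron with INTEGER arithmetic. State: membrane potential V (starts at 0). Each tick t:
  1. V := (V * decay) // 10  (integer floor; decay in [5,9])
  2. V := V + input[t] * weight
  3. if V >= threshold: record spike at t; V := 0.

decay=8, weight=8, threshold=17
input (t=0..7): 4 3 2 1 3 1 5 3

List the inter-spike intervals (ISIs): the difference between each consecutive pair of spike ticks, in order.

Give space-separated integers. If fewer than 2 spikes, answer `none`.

t=0: input=4 -> V=0 FIRE
t=1: input=3 -> V=0 FIRE
t=2: input=2 -> V=16
t=3: input=1 -> V=0 FIRE
t=4: input=3 -> V=0 FIRE
t=5: input=1 -> V=8
t=6: input=5 -> V=0 FIRE
t=7: input=3 -> V=0 FIRE

Answer: 1 2 1 2 1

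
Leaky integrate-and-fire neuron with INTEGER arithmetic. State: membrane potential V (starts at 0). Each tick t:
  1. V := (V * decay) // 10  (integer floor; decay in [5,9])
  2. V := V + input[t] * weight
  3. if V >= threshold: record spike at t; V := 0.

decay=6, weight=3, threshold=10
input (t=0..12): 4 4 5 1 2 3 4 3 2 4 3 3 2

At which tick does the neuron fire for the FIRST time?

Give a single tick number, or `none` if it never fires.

Answer: 0

Derivation:
t=0: input=4 -> V=0 FIRE
t=1: input=4 -> V=0 FIRE
t=2: input=5 -> V=0 FIRE
t=3: input=1 -> V=3
t=4: input=2 -> V=7
t=5: input=3 -> V=0 FIRE
t=6: input=4 -> V=0 FIRE
t=7: input=3 -> V=9
t=8: input=2 -> V=0 FIRE
t=9: input=4 -> V=0 FIRE
t=10: input=3 -> V=9
t=11: input=3 -> V=0 FIRE
t=12: input=2 -> V=6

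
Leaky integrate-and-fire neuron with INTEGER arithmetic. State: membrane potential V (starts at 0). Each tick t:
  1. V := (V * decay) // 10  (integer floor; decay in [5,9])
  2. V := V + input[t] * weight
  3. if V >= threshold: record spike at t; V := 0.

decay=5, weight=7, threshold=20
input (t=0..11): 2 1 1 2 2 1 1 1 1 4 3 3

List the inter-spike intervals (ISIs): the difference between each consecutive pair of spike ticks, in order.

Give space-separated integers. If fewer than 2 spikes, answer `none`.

t=0: input=2 -> V=14
t=1: input=1 -> V=14
t=2: input=1 -> V=14
t=3: input=2 -> V=0 FIRE
t=4: input=2 -> V=14
t=5: input=1 -> V=14
t=6: input=1 -> V=14
t=7: input=1 -> V=14
t=8: input=1 -> V=14
t=9: input=4 -> V=0 FIRE
t=10: input=3 -> V=0 FIRE
t=11: input=3 -> V=0 FIRE

Answer: 6 1 1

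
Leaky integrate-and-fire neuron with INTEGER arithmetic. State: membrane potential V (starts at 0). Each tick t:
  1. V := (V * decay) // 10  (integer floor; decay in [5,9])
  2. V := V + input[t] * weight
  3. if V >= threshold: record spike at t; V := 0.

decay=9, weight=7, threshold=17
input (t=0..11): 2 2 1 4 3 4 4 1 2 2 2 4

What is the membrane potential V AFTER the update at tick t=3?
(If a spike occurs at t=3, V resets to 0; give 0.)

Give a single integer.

Answer: 0

Derivation:
t=0: input=2 -> V=14
t=1: input=2 -> V=0 FIRE
t=2: input=1 -> V=7
t=3: input=4 -> V=0 FIRE
t=4: input=3 -> V=0 FIRE
t=5: input=4 -> V=0 FIRE
t=6: input=4 -> V=0 FIRE
t=7: input=1 -> V=7
t=8: input=2 -> V=0 FIRE
t=9: input=2 -> V=14
t=10: input=2 -> V=0 FIRE
t=11: input=4 -> V=0 FIRE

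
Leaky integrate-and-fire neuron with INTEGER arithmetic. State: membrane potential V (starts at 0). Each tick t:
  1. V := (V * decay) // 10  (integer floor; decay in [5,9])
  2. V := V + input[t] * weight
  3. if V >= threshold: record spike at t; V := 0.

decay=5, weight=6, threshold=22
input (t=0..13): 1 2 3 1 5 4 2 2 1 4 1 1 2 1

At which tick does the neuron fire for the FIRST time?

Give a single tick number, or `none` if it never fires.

t=0: input=1 -> V=6
t=1: input=2 -> V=15
t=2: input=3 -> V=0 FIRE
t=3: input=1 -> V=6
t=4: input=5 -> V=0 FIRE
t=5: input=4 -> V=0 FIRE
t=6: input=2 -> V=12
t=7: input=2 -> V=18
t=8: input=1 -> V=15
t=9: input=4 -> V=0 FIRE
t=10: input=1 -> V=6
t=11: input=1 -> V=9
t=12: input=2 -> V=16
t=13: input=1 -> V=14

Answer: 2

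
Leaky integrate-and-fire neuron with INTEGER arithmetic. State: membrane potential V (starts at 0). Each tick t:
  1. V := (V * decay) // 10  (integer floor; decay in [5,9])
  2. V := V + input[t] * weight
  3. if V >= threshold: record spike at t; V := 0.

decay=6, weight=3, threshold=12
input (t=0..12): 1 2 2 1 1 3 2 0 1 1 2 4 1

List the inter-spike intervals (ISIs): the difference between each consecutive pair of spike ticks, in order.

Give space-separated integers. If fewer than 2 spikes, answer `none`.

t=0: input=1 -> V=3
t=1: input=2 -> V=7
t=2: input=2 -> V=10
t=3: input=1 -> V=9
t=4: input=1 -> V=8
t=5: input=3 -> V=0 FIRE
t=6: input=2 -> V=6
t=7: input=0 -> V=3
t=8: input=1 -> V=4
t=9: input=1 -> V=5
t=10: input=2 -> V=9
t=11: input=4 -> V=0 FIRE
t=12: input=1 -> V=3

Answer: 6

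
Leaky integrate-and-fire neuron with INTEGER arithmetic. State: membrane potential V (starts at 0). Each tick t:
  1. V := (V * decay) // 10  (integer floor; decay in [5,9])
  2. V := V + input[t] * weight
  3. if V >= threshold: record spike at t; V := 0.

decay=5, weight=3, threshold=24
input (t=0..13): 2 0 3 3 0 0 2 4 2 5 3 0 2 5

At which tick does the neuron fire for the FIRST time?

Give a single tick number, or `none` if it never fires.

Answer: none

Derivation:
t=0: input=2 -> V=6
t=1: input=0 -> V=3
t=2: input=3 -> V=10
t=3: input=3 -> V=14
t=4: input=0 -> V=7
t=5: input=0 -> V=3
t=6: input=2 -> V=7
t=7: input=4 -> V=15
t=8: input=2 -> V=13
t=9: input=5 -> V=21
t=10: input=3 -> V=19
t=11: input=0 -> V=9
t=12: input=2 -> V=10
t=13: input=5 -> V=20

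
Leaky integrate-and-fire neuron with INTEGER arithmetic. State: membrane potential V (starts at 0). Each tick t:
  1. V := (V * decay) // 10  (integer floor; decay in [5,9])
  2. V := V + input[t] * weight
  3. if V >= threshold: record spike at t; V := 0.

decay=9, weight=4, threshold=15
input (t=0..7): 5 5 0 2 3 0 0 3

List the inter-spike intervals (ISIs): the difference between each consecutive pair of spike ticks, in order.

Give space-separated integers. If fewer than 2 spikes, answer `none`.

Answer: 1 3

Derivation:
t=0: input=5 -> V=0 FIRE
t=1: input=5 -> V=0 FIRE
t=2: input=0 -> V=0
t=3: input=2 -> V=8
t=4: input=3 -> V=0 FIRE
t=5: input=0 -> V=0
t=6: input=0 -> V=0
t=7: input=3 -> V=12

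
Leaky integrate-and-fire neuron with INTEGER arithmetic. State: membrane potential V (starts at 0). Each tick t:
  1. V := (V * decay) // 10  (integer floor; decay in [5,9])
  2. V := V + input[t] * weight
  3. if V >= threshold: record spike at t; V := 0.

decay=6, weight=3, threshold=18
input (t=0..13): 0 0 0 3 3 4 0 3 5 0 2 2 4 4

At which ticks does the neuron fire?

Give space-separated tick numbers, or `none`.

Answer: 5 8 13

Derivation:
t=0: input=0 -> V=0
t=1: input=0 -> V=0
t=2: input=0 -> V=0
t=3: input=3 -> V=9
t=4: input=3 -> V=14
t=5: input=4 -> V=0 FIRE
t=6: input=0 -> V=0
t=7: input=3 -> V=9
t=8: input=5 -> V=0 FIRE
t=9: input=0 -> V=0
t=10: input=2 -> V=6
t=11: input=2 -> V=9
t=12: input=4 -> V=17
t=13: input=4 -> V=0 FIRE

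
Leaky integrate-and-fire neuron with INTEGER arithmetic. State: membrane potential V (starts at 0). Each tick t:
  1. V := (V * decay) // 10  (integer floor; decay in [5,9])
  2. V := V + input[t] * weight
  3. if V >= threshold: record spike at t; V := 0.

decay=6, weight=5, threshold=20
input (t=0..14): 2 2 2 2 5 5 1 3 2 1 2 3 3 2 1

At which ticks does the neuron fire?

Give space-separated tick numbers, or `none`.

t=0: input=2 -> V=10
t=1: input=2 -> V=16
t=2: input=2 -> V=19
t=3: input=2 -> V=0 FIRE
t=4: input=5 -> V=0 FIRE
t=5: input=5 -> V=0 FIRE
t=6: input=1 -> V=5
t=7: input=3 -> V=18
t=8: input=2 -> V=0 FIRE
t=9: input=1 -> V=5
t=10: input=2 -> V=13
t=11: input=3 -> V=0 FIRE
t=12: input=3 -> V=15
t=13: input=2 -> V=19
t=14: input=1 -> V=16

Answer: 3 4 5 8 11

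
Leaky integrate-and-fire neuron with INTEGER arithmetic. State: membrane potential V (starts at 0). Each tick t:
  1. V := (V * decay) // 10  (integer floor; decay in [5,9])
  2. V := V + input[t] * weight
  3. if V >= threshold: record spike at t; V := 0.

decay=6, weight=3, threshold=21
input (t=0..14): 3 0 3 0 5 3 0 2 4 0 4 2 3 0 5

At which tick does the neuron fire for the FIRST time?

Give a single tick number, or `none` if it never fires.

t=0: input=3 -> V=9
t=1: input=0 -> V=5
t=2: input=3 -> V=12
t=3: input=0 -> V=7
t=4: input=5 -> V=19
t=5: input=3 -> V=20
t=6: input=0 -> V=12
t=7: input=2 -> V=13
t=8: input=4 -> V=19
t=9: input=0 -> V=11
t=10: input=4 -> V=18
t=11: input=2 -> V=16
t=12: input=3 -> V=18
t=13: input=0 -> V=10
t=14: input=5 -> V=0 FIRE

Answer: 14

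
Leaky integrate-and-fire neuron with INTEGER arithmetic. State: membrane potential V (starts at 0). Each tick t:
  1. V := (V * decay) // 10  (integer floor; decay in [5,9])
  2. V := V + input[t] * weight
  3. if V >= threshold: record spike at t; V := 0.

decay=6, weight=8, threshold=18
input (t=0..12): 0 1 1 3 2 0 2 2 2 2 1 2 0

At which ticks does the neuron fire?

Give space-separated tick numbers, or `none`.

t=0: input=0 -> V=0
t=1: input=1 -> V=8
t=2: input=1 -> V=12
t=3: input=3 -> V=0 FIRE
t=4: input=2 -> V=16
t=5: input=0 -> V=9
t=6: input=2 -> V=0 FIRE
t=7: input=2 -> V=16
t=8: input=2 -> V=0 FIRE
t=9: input=2 -> V=16
t=10: input=1 -> V=17
t=11: input=2 -> V=0 FIRE
t=12: input=0 -> V=0

Answer: 3 6 8 11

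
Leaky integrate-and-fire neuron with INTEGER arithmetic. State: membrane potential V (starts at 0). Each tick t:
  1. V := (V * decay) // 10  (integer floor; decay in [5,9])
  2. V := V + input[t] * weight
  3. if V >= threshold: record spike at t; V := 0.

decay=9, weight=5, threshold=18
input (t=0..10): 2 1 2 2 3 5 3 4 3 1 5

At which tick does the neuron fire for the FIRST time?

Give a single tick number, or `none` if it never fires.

Answer: 2

Derivation:
t=0: input=2 -> V=10
t=1: input=1 -> V=14
t=2: input=2 -> V=0 FIRE
t=3: input=2 -> V=10
t=4: input=3 -> V=0 FIRE
t=5: input=5 -> V=0 FIRE
t=6: input=3 -> V=15
t=7: input=4 -> V=0 FIRE
t=8: input=3 -> V=15
t=9: input=1 -> V=0 FIRE
t=10: input=5 -> V=0 FIRE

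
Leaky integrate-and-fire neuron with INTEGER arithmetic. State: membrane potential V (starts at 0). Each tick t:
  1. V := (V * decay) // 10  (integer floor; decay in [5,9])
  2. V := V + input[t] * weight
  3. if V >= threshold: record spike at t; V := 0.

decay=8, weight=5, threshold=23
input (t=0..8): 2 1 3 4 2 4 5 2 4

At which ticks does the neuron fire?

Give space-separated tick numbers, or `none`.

t=0: input=2 -> V=10
t=1: input=1 -> V=13
t=2: input=3 -> V=0 FIRE
t=3: input=4 -> V=20
t=4: input=2 -> V=0 FIRE
t=5: input=4 -> V=20
t=6: input=5 -> V=0 FIRE
t=7: input=2 -> V=10
t=8: input=4 -> V=0 FIRE

Answer: 2 4 6 8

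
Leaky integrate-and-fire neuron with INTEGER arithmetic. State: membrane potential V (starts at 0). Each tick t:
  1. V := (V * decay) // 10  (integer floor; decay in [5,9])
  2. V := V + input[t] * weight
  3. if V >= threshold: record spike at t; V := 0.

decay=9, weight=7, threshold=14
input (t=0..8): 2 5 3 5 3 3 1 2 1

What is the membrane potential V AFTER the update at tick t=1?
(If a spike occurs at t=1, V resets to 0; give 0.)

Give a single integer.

t=0: input=2 -> V=0 FIRE
t=1: input=5 -> V=0 FIRE
t=2: input=3 -> V=0 FIRE
t=3: input=5 -> V=0 FIRE
t=4: input=3 -> V=0 FIRE
t=5: input=3 -> V=0 FIRE
t=6: input=1 -> V=7
t=7: input=2 -> V=0 FIRE
t=8: input=1 -> V=7

Answer: 0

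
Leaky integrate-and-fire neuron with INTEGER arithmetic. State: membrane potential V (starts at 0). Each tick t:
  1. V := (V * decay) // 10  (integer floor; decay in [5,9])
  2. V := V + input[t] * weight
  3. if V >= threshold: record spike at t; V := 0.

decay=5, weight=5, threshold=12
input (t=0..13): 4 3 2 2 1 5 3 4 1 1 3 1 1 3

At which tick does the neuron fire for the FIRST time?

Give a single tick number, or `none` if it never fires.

t=0: input=4 -> V=0 FIRE
t=1: input=3 -> V=0 FIRE
t=2: input=2 -> V=10
t=3: input=2 -> V=0 FIRE
t=4: input=1 -> V=5
t=5: input=5 -> V=0 FIRE
t=6: input=3 -> V=0 FIRE
t=7: input=4 -> V=0 FIRE
t=8: input=1 -> V=5
t=9: input=1 -> V=7
t=10: input=3 -> V=0 FIRE
t=11: input=1 -> V=5
t=12: input=1 -> V=7
t=13: input=3 -> V=0 FIRE

Answer: 0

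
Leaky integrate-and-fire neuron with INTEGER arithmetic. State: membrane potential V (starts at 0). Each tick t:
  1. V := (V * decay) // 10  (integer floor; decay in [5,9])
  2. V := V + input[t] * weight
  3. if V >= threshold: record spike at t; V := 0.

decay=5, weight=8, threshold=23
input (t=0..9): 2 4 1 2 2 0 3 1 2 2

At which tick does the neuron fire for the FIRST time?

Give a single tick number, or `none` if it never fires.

Answer: 1

Derivation:
t=0: input=2 -> V=16
t=1: input=4 -> V=0 FIRE
t=2: input=1 -> V=8
t=3: input=2 -> V=20
t=4: input=2 -> V=0 FIRE
t=5: input=0 -> V=0
t=6: input=3 -> V=0 FIRE
t=7: input=1 -> V=8
t=8: input=2 -> V=20
t=9: input=2 -> V=0 FIRE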